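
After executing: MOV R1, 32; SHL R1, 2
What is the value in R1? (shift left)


Register state trace:
  MOV R1, 32  → R1 = 32
  SHL R1, 2  → R1 = 32 << 2 = 32 * 2^2 = 128
Final: R1 = 128

128


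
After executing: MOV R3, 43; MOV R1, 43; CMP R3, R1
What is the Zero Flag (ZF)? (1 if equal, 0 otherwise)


Register state trace:
  MOV R3, 43  → R3 = 43
  MOV R1, 43  → R1 = 43
  CMP R3, R1  → computes 43 - 43 = 0
  Result is zero, so values are equal
ZF = 1

1


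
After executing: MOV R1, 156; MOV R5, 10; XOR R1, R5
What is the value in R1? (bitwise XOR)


Register state trace:
  MOV R1, 156  → R1 = 156 (0b10011100)
  MOV R5, 10  → R5 = 10 (0b00001010)
  XOR R1, R5  → R1 = 156 XOR 10 = 150 (0b10010110)
Final: R1 = 150

150


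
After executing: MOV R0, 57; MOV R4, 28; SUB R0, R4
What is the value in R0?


Register state trace:
  MOV R0, 57  → R0 = 57
  MOV R4, 28  → R4 = 28
  SUB R0, R4  → R0 = 57 - 28 = 29
Final: R0 = 29

29


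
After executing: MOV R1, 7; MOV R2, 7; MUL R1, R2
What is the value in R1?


Register state trace:
  MOV R1, 7  → R1 = 7
  MOV R2, 7  → R2 = 7
  MUL R1, R2  → R1 = 7 * 7 = 49
Final: R1 = 49

49


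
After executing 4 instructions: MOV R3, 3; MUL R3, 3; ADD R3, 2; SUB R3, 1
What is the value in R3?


Register state trace:
  MOV R3, 3  → R3 = 3
  MUL R3, 3  → R3 = 3 * 3 = 9
  ADD R3, 2  → R3 = 9 + 2 = 11
  SUB R3, 1  → R3 = 11 - 1 = 10
Final: R3 = 10

10


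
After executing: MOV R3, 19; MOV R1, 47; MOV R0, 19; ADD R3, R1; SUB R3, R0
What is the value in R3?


Register state trace:
  MOV R3, 19  → R3 = 19
  MOV R1, 47  → R1 = 47
  MOV R0, 19  → R0 = 19
  ADD R3, R1  → R3 = 19 + 47 = 66
  SUB R3, R0  → R3 = 66 - 19 = 47
Final: R3 = 47

47


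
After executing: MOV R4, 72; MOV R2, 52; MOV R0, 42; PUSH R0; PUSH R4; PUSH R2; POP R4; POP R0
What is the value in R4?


Stack trace (top is rightmost):
  MOV R4, 72  → R4 = 72
  MOV R2, 52  → R2 = 52
  MOV R0, 42  → R0 = 42
  PUSH R0  → stack: [42]
  PUSH R4  → stack: [42, 72]
  PUSH R2  → stack: [42, 72, 52]
  POP R4  → R4 = 52, stack: [42, 72]
  POP R0  → R0 = 72, stack: [42]
Final: R4 = 52

52


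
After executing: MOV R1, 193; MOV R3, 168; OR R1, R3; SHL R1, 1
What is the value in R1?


Register state trace:
  MOV R1, 193  → R1 = 193 (0b11000001)
  MOV R3, 168  → R3 = 168 (0b10101000)
  OR R1, R3  → R1 = 193 OR 168 = 233 (0b11101001)
  SHL R1, 1  → R1 = 233 << 1 = 466
Final: R1 = 466

466


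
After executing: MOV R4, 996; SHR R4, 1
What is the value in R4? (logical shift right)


Register state trace:
  MOV R4, 996  → R4 = 996
  SHR R4, 1  → R4 = 996 >> 1 = 996 // 2^1 = 498
Final: R4 = 498

498


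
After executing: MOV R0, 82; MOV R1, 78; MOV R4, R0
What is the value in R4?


Register state trace:
  MOV R0, 82  → R0 = 82
  MOV R1, 78  → R1 = 78
  MOV R4, R0  → R4 = 82
Final: R4 = 82

82


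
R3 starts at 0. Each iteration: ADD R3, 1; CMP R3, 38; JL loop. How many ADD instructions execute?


Loop trace (R3 starts at 0, target 38, step 1):
  ADD #1: R3 = 0 + 1 = 1  → 1 < 38, loop
  ADD #2: R3 = 1 + 1 = 2  → 2 < 38, loop
  ADD #3: R3 = 2 + 1 = 3  → 3 < 38, loop
  ADD #4: R3 = 3 + 1 = 4  → 4 < 38, loop
  ADD #5: R3 = 4 + 1 = 5  → 5 < 38, loop
  ADD #6: R3 = 5 + 1 = 6  → 6 < 38, loop
  ADD #7: R3 = 6 + 1 = 7  → 7 < 38, loop
  ADD #8: R3 = 7 + 1 = 8  → 8 < 38, loop
  ADD #9: R3 = 8 + 1 = 9  → 9 < 38, loop
  ADD #10: R3 = 9 + 1 = 10  → 10 < 38, loop
  ADD #11: R3 = 10 + 1 = 11  → 11 < 38, loop
  ADD #12: R3 = 11 + 1 = 12  → 12 < 38, loop
  ADD #13: R3 = 12 + 1 = 13  → 13 < 38, loop
  ADD #14: R3 = 13 + 1 = 14  → 14 < 38, loop
  ADD #15: R3 = 14 + 1 = 15  → 15 < 38, loop
  ADD #16: R3 = 15 + 1 = 16  → 16 < 38, loop
  ADD #17: R3 = 16 + 1 = 17  → 17 < 38, loop
  ADD #18: R3 = 17 + 1 = 18  → 18 < 38, loop
  ADD #19: R3 = 18 + 1 = 19  → 19 < 38, loop
  ADD #20: R3 = 19 + 1 = 20  → 20 < 38, loop
  ADD #21: R3 = 20 + 1 = 21  → 21 < 38, loop
  ADD #22: R3 = 21 + 1 = 22  → 22 < 38, loop
  ADD #23: R3 = 22 + 1 = 23  → 23 < 38, loop
  ADD #24: R3 = 23 + 1 = 24  → 24 < 38, loop
  ADD #25: R3 = 24 + 1 = 25  → 25 < 38, loop
  ADD #26: R3 = 25 + 1 = 26  → 26 < 38, loop
  ADD #27: R3 = 26 + 1 = 27  → 27 < 38, loop
  ADD #28: R3 = 27 + 1 = 28  → 28 < 38, loop
  ADD #29: R3 = 28 + 1 = 29  → 29 < 38, loop
  ADD #30: R3 = 29 + 1 = 30  → 30 < 38, loop
  ADD #31: R3 = 30 + 1 = 31  → 31 < 38, loop
  ADD #32: R3 = 31 + 1 = 32  → 32 < 38, loop
  ADD #33: R3 = 32 + 1 = 33  → 33 < 38, loop
  ADD #34: R3 = 33 + 1 = 34  → 34 < 38, loop
  ADD #35: R3 = 34 + 1 = 35  → 35 < 38, loop
  ADD #36: R3 = 35 + 1 = 36  → 36 < 38, loop
  ADD #37: R3 = 36 + 1 = 37  → 37 < 38, loop
  ADD #38: R3 = 37 + 1 = 38  → 38 >= 38, exit
Total ADD instructions: 38

38


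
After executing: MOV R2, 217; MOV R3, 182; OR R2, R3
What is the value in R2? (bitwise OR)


Register state trace:
  MOV R2, 217  → R2 = 217 (0b11011001)
  MOV R3, 182  → R3 = 182 (0b10110110)
  OR R2, R3   → R2 = 217 OR 182 = 255 (0b11111111)
Final: R2 = 255

255


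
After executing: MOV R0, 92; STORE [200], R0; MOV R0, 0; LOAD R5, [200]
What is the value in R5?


Register and memory trace:
  MOV R0, 92  → R0 = 92
  STORE [200], R0  → mem[200] = 92
  MOV R0, 0  → R0 = 0
  LOAD R5, [200]  → R5 = mem[200] = 92
Final: R5 = 92

92


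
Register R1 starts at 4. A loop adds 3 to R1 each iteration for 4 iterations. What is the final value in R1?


Starting value: R1 = 4
  Iter 1: R1 = 4 + 3 = 7
  Iter 2: R1 = 7 + 3 = 10
  Iter 3: R1 = 10 + 3 = 13
  Iter 4: R1 = 13 + 3 = 16
Final: R1 = 16

16


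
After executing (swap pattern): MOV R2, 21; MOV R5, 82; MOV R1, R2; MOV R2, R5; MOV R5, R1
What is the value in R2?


Register state trace (swap pattern):
  MOV R2, 21  → R2 = 21
  MOV R5, 82  → R5 = 82
  MOV R1, R2  → R1 = 21  (save R2)
  MOV R2, R5  → R2 = 82  (R2 gets R5's value)
  MOV R5, R1  → R5 = 21  (R5 gets saved value)
Final: R2 = 82

82


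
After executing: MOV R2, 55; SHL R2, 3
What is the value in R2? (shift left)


Register state trace:
  MOV R2, 55  → R2 = 55
  SHL R2, 3  → R2 = 55 << 3 = 55 * 2^3 = 440
Final: R2 = 440

440


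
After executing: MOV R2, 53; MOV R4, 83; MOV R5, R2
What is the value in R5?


Register state trace:
  MOV R2, 53  → R2 = 53
  MOV R4, 83  → R4 = 83
  MOV R5, R2  → R5 = 53
Final: R5 = 53

53


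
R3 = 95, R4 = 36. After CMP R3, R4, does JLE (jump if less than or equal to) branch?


Trace:
  R3 = 95, R4 = 36
  CMP R3, R4  → compares 95 vs 36
  JLE checks: is 95 less than or equal to 36?
  95 > 36, so condition is false
Branch taken: No

No


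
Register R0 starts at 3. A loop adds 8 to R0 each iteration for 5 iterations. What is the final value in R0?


Starting value: R0 = 3
  Iter 1: R0 = 3 + 8 = 11
  Iter 2: R0 = 11 + 8 = 19
  Iter 3: R0 = 19 + 8 = 27
  Iter 4: R0 = 27 + 8 = 35
  Iter 5: R0 = 35 + 8 = 43
Final: R0 = 43

43


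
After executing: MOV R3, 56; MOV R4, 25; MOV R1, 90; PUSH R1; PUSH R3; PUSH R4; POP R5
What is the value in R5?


Stack trace (top is rightmost):
  MOV R3, 56  → R3 = 56
  MOV R4, 25  → R4 = 25
  MOV R1, 90  → R1 = 90
  PUSH R1  → stack: [90]
  PUSH R3  → stack: [90, 56]
  PUSH R4  → stack: [90, 56, 25]
  POP R5  → R5 = 25, stack: [90, 56]
Final: R5 = 25

25


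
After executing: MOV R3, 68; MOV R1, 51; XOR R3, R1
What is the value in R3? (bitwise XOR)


Register state trace:
  MOV R3, 68  → R3 = 68 (0b01000100)
  MOV R1, 51  → R1 = 51 (0b00110011)
  XOR R3, R1  → R3 = 68 XOR 51 = 119 (0b01110111)
Final: R3 = 119

119


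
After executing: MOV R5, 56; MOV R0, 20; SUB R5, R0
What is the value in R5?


Register state trace:
  MOV R5, 56  → R5 = 56
  MOV R0, 20  → R0 = 20
  SUB R5, R0  → R5 = 56 - 20 = 36
Final: R5 = 36

36


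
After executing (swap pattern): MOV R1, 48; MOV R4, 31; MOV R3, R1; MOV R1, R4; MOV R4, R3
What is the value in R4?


Register state trace (swap pattern):
  MOV R1, 48  → R1 = 48
  MOV R4, 31  → R4 = 31
  MOV R3, R1  → R3 = 48  (save R1)
  MOV R1, R4  → R1 = 31  (R1 gets R4's value)
  MOV R4, R3  → R4 = 48  (R4 gets saved value)
Final: R4 = 48

48


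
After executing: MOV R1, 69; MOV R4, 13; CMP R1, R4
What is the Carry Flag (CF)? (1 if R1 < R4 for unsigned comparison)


Register state trace:
  MOV R1, 69  → R1 = 69
  MOV R4, 13  → R4 = 13
  CMP R1, R4  → unsigned 69 - 13: no borrow
  69 >= 13, so CF = 0
CF = 0

0


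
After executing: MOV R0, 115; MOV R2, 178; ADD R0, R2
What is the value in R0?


Register state trace:
  MOV R0, 115  → R0 = 115
  MOV R2, 178  → R2 = 178
  ADD R0, R2  → R0 = 115 + 178 = 293
Final: R0 = 293

293


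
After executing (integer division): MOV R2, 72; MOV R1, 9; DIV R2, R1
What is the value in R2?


Register state trace:
  MOV R2, 72  → R2 = 72
  MOV R1, 9  → R1 = 9
  DIV R2, R1  → R2 = 72 // 9 = 8
Final: R2 = 8

8


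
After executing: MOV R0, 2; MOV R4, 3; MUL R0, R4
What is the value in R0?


Register state trace:
  MOV R0, 2  → R0 = 2
  MOV R4, 3  → R4 = 3
  MUL R0, R4  → R0 = 2 * 3 = 6
Final: R0 = 6

6


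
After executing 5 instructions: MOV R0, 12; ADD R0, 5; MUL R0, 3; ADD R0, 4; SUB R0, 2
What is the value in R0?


Register state trace:
  MOV R0, 12  → R0 = 12
  ADD R0, 5  → R0 = 12 + 5 = 17
  MUL R0, 3  → R0 = 17 * 3 = 51
  ADD R0, 4  → R0 = 51 + 4 = 55
  SUB R0, 2  → R0 = 55 - 2 = 53
Final: R0 = 53

53


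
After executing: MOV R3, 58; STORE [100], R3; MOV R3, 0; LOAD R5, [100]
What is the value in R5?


Register and memory trace:
  MOV R3, 58  → R3 = 58
  STORE [100], R3  → mem[100] = 58
  MOV R3, 0  → R3 = 0
  LOAD R5, [100]  → R5 = mem[100] = 58
Final: R5 = 58

58


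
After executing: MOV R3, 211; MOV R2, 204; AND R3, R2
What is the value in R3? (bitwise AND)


Register state trace:
  MOV R3, 211  → R3 = 211 (0b11010011)
  MOV R2, 204  → R2 = 204 (0b11001100)
  AND R3, R2  → R3 = 211 AND 204 = 192 (0b11000000)
Final: R3 = 192

192


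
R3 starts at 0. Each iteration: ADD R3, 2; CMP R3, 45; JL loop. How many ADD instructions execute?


Loop trace (R3 starts at 0, target 45, step 2):
  ADD #1: R3 = 0 + 2 = 2  → 2 < 45, loop
  ADD #2: R3 = 2 + 2 = 4  → 4 < 45, loop
  ADD #3: R3 = 4 + 2 = 6  → 6 < 45, loop
  ADD #4: R3 = 6 + 2 = 8  → 8 < 45, loop
  ADD #5: R3 = 8 + 2 = 10  → 10 < 45, loop
  ADD #6: R3 = 10 + 2 = 12  → 12 < 45, loop
  ADD #7: R3 = 12 + 2 = 14  → 14 < 45, loop
  ADD #8: R3 = 14 + 2 = 16  → 16 < 45, loop
  ADD #9: R3 = 16 + 2 = 18  → 18 < 45, loop
  ADD #10: R3 = 18 + 2 = 20  → 20 < 45, loop
  ADD #11: R3 = 20 + 2 = 22  → 22 < 45, loop
  ADD #12: R3 = 22 + 2 = 24  → 24 < 45, loop
  ADD #13: R3 = 24 + 2 = 26  → 26 < 45, loop
  ADD #14: R3 = 26 + 2 = 28  → 28 < 45, loop
  ADD #15: R3 = 28 + 2 = 30  → 30 < 45, loop
  ADD #16: R3 = 30 + 2 = 32  → 32 < 45, loop
  ADD #17: R3 = 32 + 2 = 34  → 34 < 45, loop
  ADD #18: R3 = 34 + 2 = 36  → 36 < 45, loop
  ADD #19: R3 = 36 + 2 = 38  → 38 < 45, loop
  ADD #20: R3 = 38 + 2 = 40  → 40 < 45, loop
  ADD #21: R3 = 40 + 2 = 42  → 42 < 45, loop
  ADD #22: R3 = 42 + 2 = 44  → 44 < 45, loop
  ADD #23: R3 = 44 + 2 = 46  → 46 >= 45, exit
Total ADD instructions: 23

23


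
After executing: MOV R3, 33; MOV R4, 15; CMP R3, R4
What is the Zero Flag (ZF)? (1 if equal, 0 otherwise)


Register state trace:
  MOV R3, 33  → R3 = 33
  MOV R4, 15  → R4 = 15
  CMP R3, R4  → computes 33 - 15 = 18
  Result is nonzero, so values are not equal
ZF = 0

0


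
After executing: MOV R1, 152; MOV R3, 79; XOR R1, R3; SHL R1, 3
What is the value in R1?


Register state trace:
  MOV R1, 152  → R1 = 152 (0b10011000)
  MOV R3, 79  → R3 = 79 (0b01001111)
  XOR R1, R3  → R1 = 152 XOR 79 = 215 (0b11010111)
  SHL R1, 3  → R1 = 215 << 3 = 1720
Final: R1 = 1720

1720


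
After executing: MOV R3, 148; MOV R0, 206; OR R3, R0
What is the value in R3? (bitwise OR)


Register state trace:
  MOV R3, 148  → R3 = 148 (0b10010100)
  MOV R0, 206  → R0 = 206 (0b11001110)
  OR R3, R0   → R3 = 148 OR 206 = 222 (0b11011110)
Final: R3 = 222

222


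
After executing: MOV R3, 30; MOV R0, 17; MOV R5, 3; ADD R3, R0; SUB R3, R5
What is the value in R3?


Register state trace:
  MOV R3, 30  → R3 = 30
  MOV R0, 17  → R0 = 17
  MOV R5, 3  → R5 = 3
  ADD R3, R0  → R3 = 30 + 17 = 47
  SUB R3, R5  → R3 = 47 - 3 = 44
Final: R3 = 44

44


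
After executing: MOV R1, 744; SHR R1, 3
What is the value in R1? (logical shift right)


Register state trace:
  MOV R1, 744  → R1 = 744
  SHR R1, 3  → R1 = 744 >> 3 = 744 // 2^3 = 93
Final: R1 = 93

93


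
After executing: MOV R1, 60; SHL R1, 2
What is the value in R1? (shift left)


Register state trace:
  MOV R1, 60  → R1 = 60
  SHL R1, 2  → R1 = 60 << 2 = 60 * 2^2 = 240
Final: R1 = 240

240


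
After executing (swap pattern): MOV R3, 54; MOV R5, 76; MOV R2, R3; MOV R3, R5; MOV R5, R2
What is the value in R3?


Register state trace (swap pattern):
  MOV R3, 54  → R3 = 54
  MOV R5, 76  → R5 = 76
  MOV R2, R3  → R2 = 54  (save R3)
  MOV R3, R5  → R3 = 76  (R3 gets R5's value)
  MOV R5, R2  → R5 = 54  (R5 gets saved value)
Final: R3 = 76

76


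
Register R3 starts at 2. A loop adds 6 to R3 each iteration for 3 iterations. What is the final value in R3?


Starting value: R3 = 2
  Iter 1: R3 = 2 + 6 = 8
  Iter 2: R3 = 8 + 6 = 14
  Iter 3: R3 = 14 + 6 = 20
Final: R3 = 20

20


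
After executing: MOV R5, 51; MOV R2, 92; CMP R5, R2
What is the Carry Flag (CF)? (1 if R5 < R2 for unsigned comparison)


Register state trace:
  MOV R5, 51  → R5 = 51
  MOV R2, 92  → R2 = 92
  CMP R5, R2  → unsigned 51 - 92: borrow occurs
  51 < 92, so CF = 1
CF = 1

1


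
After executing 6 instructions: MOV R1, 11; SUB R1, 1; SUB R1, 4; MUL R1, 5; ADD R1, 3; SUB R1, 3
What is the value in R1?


Register state trace:
  MOV R1, 11  → R1 = 11
  SUB R1, 1  → R1 = 11 - 1 = 10
  SUB R1, 4  → R1 = 10 - 4 = 6
  MUL R1, 5  → R1 = 6 * 5 = 30
  ADD R1, 3  → R1 = 30 + 3 = 33
  SUB R1, 3  → R1 = 33 - 3 = 30
Final: R1 = 30

30


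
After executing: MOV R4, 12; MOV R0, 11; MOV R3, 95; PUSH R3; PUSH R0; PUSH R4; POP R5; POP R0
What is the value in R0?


Stack trace (top is rightmost):
  MOV R4, 12  → R4 = 12
  MOV R0, 11  → R0 = 11
  MOV R3, 95  → R3 = 95
  PUSH R3  → stack: [95]
  PUSH R0  → stack: [95, 11]
  PUSH R4  → stack: [95, 11, 12]
  POP R5  → R5 = 12, stack: [95, 11]
  POP R0  → R0 = 11, stack: [95]
Final: R0 = 11

11


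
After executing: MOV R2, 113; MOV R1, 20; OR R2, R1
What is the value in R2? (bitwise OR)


Register state trace:
  MOV R2, 113  → R2 = 113 (0b01110001)
  MOV R1, 20  → R1 = 20 (0b00010100)
  OR R2, R1   → R2 = 113 OR 20 = 117 (0b01110101)
Final: R2 = 117

117


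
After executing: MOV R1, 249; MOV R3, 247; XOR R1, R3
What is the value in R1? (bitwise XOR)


Register state trace:
  MOV R1, 249  → R1 = 249 (0b11111001)
  MOV R3, 247  → R3 = 247 (0b11110111)
  XOR R1, R3  → R1 = 249 XOR 247 = 14 (0b00001110)
Final: R1 = 14

14


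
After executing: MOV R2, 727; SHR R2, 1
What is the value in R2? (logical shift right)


Register state trace:
  MOV R2, 727  → R2 = 727
  SHR R2, 1  → R2 = 727 >> 1 = 727 // 2^1 = 363
Final: R2 = 363

363


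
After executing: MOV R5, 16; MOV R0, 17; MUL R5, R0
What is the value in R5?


Register state trace:
  MOV R5, 16  → R5 = 16
  MOV R0, 17  → R0 = 17
  MUL R5, R0  → R5 = 16 * 17 = 272
Final: R5 = 272

272


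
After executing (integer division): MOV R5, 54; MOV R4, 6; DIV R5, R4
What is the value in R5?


Register state trace:
  MOV R5, 54  → R5 = 54
  MOV R4, 6  → R4 = 6
  DIV R5, R4  → R5 = 54 // 6 = 9
Final: R5 = 9

9


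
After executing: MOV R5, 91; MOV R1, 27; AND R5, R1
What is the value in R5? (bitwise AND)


Register state trace:
  MOV R5, 91  → R5 = 91 (0b01011011)
  MOV R1, 27  → R1 = 27 (0b00011011)
  AND R5, R1  → R5 = 91 AND 27 = 27 (0b00011011)
Final: R5 = 27

27


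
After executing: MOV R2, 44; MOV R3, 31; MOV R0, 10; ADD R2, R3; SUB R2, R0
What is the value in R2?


Register state trace:
  MOV R2, 44  → R2 = 44
  MOV R3, 31  → R3 = 31
  MOV R0, 10  → R0 = 10
  ADD R2, R3  → R2 = 44 + 31 = 75
  SUB R2, R0  → R2 = 75 - 10 = 65
Final: R2 = 65

65


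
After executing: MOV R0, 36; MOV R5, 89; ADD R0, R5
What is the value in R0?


Register state trace:
  MOV R0, 36  → R0 = 36
  MOV R5, 89  → R5 = 89
  ADD R0, R5  → R0 = 36 + 89 = 125
Final: R0 = 125

125


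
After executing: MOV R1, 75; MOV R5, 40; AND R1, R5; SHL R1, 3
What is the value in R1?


Register state trace:
  MOV R1, 75  → R1 = 75 (0b01001011)
  MOV R5, 40  → R5 = 40 (0b00101000)
  AND R1, R5  → R1 = 75 AND 40 = 8 (0b00001000)
  SHL R1, 3  → R1 = 8 << 3 = 64
Final: R1 = 64

64


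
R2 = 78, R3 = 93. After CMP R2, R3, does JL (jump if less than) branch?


Trace:
  R2 = 78, R3 = 93
  CMP R2, R3  → compares 78 vs 93
  JL checks: is 78 less than 93?
  78 < 93, so condition is true
Branch taken: Yes

Yes


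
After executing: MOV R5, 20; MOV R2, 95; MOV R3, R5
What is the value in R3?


Register state trace:
  MOV R5, 20  → R5 = 20
  MOV R2, 95  → R2 = 95
  MOV R3, R5  → R3 = 20
Final: R3 = 20

20


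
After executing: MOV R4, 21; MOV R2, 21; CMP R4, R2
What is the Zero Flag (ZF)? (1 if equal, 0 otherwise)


Register state trace:
  MOV R4, 21  → R4 = 21
  MOV R2, 21  → R2 = 21
  CMP R4, R2  → computes 21 - 21 = 0
  Result is zero, so values are equal
ZF = 1

1


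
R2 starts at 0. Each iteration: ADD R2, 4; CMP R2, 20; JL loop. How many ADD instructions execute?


Loop trace (R2 starts at 0, target 20, step 4):
  ADD #1: R2 = 0 + 4 = 4  → 4 < 20, loop
  ADD #2: R2 = 4 + 4 = 8  → 8 < 20, loop
  ADD #3: R2 = 8 + 4 = 12  → 12 < 20, loop
  ADD #4: R2 = 12 + 4 = 16  → 16 < 20, loop
  ADD #5: R2 = 16 + 4 = 20  → 20 >= 20, exit
Total ADD instructions: 5

5


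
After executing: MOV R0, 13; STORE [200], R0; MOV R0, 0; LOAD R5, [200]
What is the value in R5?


Register and memory trace:
  MOV R0, 13  → R0 = 13
  STORE [200], R0  → mem[200] = 13
  MOV R0, 0  → R0 = 0
  LOAD R5, [200]  → R5 = mem[200] = 13
Final: R5 = 13

13


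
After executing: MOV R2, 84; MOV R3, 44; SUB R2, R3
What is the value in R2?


Register state trace:
  MOV R2, 84  → R2 = 84
  MOV R3, 44  → R3 = 44
  SUB R2, R3  → R2 = 84 - 44 = 40
Final: R2 = 40

40


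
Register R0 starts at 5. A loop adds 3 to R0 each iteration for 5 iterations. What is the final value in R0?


Starting value: R0 = 5
  Iter 1: R0 = 5 + 3 = 8
  Iter 2: R0 = 8 + 3 = 11
  Iter 3: R0 = 11 + 3 = 14
  Iter 4: R0 = 14 + 3 = 17
  Iter 5: R0 = 17 + 3 = 20
Final: R0 = 20

20


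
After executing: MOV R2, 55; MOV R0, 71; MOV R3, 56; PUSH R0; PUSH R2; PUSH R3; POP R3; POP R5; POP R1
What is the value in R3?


Stack trace (top is rightmost):
  MOV R2, 55  → R2 = 55
  MOV R0, 71  → R0 = 71
  MOV R3, 56  → R3 = 56
  PUSH R0  → stack: [71]
  PUSH R2  → stack: [71, 55]
  PUSH R3  → stack: [71, 55, 56]
  POP R3  → R3 = 56, stack: [71, 55]
  POP R5  → R5 = 55, stack: [71]
  POP R1  → R1 = 71, stack: []
Final: R3 = 56

56


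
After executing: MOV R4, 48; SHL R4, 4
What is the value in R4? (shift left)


Register state trace:
  MOV R4, 48  → R4 = 48
  SHL R4, 4  → R4 = 48 << 4 = 48 * 2^4 = 768
Final: R4 = 768

768


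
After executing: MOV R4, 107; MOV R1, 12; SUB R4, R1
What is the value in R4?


Register state trace:
  MOV R4, 107  → R4 = 107
  MOV R1, 12  → R1 = 12
  SUB R4, R1  → R4 = 107 - 12 = 95
Final: R4 = 95

95


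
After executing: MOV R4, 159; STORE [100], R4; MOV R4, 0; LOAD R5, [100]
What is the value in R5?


Register and memory trace:
  MOV R4, 159  → R4 = 159
  STORE [100], R4  → mem[100] = 159
  MOV R4, 0  → R4 = 0
  LOAD R5, [100]  → R5 = mem[100] = 159
Final: R5 = 159

159


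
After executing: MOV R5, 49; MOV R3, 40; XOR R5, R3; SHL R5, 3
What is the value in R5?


Register state trace:
  MOV R5, 49  → R5 = 49 (0b00110001)
  MOV R3, 40  → R3 = 40 (0b00101000)
  XOR R5, R3  → R5 = 49 XOR 40 = 25 (0b00011001)
  SHL R5, 3  → R5 = 25 << 3 = 200
Final: R5 = 200

200


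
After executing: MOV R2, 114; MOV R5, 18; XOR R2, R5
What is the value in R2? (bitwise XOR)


Register state trace:
  MOV R2, 114  → R2 = 114 (0b01110010)
  MOV R5, 18  → R5 = 18 (0b00010010)
  XOR R2, R5  → R2 = 114 XOR 18 = 96 (0b01100000)
Final: R2 = 96

96


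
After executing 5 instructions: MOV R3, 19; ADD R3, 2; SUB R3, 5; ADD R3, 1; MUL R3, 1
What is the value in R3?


Register state trace:
  MOV R3, 19  → R3 = 19
  ADD R3, 2  → R3 = 19 + 2 = 21
  SUB R3, 5  → R3 = 21 - 5 = 16
  ADD R3, 1  → R3 = 16 + 1 = 17
  MUL R3, 1  → R3 = 17 * 1 = 17
Final: R3 = 17

17


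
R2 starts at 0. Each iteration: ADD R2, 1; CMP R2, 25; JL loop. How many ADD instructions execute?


Loop trace (R2 starts at 0, target 25, step 1):
  ADD #1: R2 = 0 + 1 = 1  → 1 < 25, loop
  ADD #2: R2 = 1 + 1 = 2  → 2 < 25, loop
  ADD #3: R2 = 2 + 1 = 3  → 3 < 25, loop
  ADD #4: R2 = 3 + 1 = 4  → 4 < 25, loop
  ADD #5: R2 = 4 + 1 = 5  → 5 < 25, loop
  ADD #6: R2 = 5 + 1 = 6  → 6 < 25, loop
  ADD #7: R2 = 6 + 1 = 7  → 7 < 25, loop
  ADD #8: R2 = 7 + 1 = 8  → 8 < 25, loop
  ADD #9: R2 = 8 + 1 = 9  → 9 < 25, loop
  ADD #10: R2 = 9 + 1 = 10  → 10 < 25, loop
  ADD #11: R2 = 10 + 1 = 11  → 11 < 25, loop
  ADD #12: R2 = 11 + 1 = 12  → 12 < 25, loop
  ADD #13: R2 = 12 + 1 = 13  → 13 < 25, loop
  ADD #14: R2 = 13 + 1 = 14  → 14 < 25, loop
  ADD #15: R2 = 14 + 1 = 15  → 15 < 25, loop
  ADD #16: R2 = 15 + 1 = 16  → 16 < 25, loop
  ADD #17: R2 = 16 + 1 = 17  → 17 < 25, loop
  ADD #18: R2 = 17 + 1 = 18  → 18 < 25, loop
  ADD #19: R2 = 18 + 1 = 19  → 19 < 25, loop
  ADD #20: R2 = 19 + 1 = 20  → 20 < 25, loop
  ADD #21: R2 = 20 + 1 = 21  → 21 < 25, loop
  ADD #22: R2 = 21 + 1 = 22  → 22 < 25, loop
  ADD #23: R2 = 22 + 1 = 23  → 23 < 25, loop
  ADD #24: R2 = 23 + 1 = 24  → 24 < 25, loop
  ADD #25: R2 = 24 + 1 = 25  → 25 >= 25, exit
Total ADD instructions: 25

25


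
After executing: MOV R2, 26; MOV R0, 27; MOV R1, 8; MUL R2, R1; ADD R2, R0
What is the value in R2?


Register state trace:
  MOV R2, 26  → R2 = 26
  MOV R0, 27  → R0 = 27
  MOV R1, 8  → R1 = 8
  MUL R2, R1  → R2 = 26 * 8 = 208
  ADD R2, R0  → R2 = 208 + 27 = 235
Final: R2 = 235

235


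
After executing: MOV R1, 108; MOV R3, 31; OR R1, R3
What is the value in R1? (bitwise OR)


Register state trace:
  MOV R1, 108  → R1 = 108 (0b01101100)
  MOV R3, 31  → R3 = 31 (0b00011111)
  OR R1, R3   → R1 = 108 OR 31 = 127 (0b01111111)
Final: R1 = 127

127


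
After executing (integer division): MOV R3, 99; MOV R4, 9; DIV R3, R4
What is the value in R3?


Register state trace:
  MOV R3, 99  → R3 = 99
  MOV R4, 9  → R4 = 9
  DIV R3, R4  → R3 = 99 // 9 = 11
Final: R3 = 11

11


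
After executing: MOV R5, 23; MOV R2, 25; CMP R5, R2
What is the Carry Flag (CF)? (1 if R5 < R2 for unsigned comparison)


Register state trace:
  MOV R5, 23  → R5 = 23
  MOV R2, 25  → R2 = 25
  CMP R5, R2  → unsigned 23 - 25: borrow occurs
  23 < 25, so CF = 1
CF = 1

1


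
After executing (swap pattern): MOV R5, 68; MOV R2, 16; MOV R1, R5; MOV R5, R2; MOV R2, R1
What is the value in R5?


Register state trace (swap pattern):
  MOV R5, 68  → R5 = 68
  MOV R2, 16  → R2 = 16
  MOV R1, R5  → R1 = 68  (save R5)
  MOV R5, R2  → R5 = 16  (R5 gets R2's value)
  MOV R2, R1  → R2 = 68  (R2 gets saved value)
Final: R5 = 16

16


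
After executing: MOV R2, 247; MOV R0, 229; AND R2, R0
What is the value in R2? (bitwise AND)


Register state trace:
  MOV R2, 247  → R2 = 247 (0b11110111)
  MOV R0, 229  → R0 = 229 (0b11100101)
  AND R2, R0  → R2 = 247 AND 229 = 229 (0b11100101)
Final: R2 = 229

229


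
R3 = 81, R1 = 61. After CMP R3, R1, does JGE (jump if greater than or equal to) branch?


Trace:
  R3 = 81, R1 = 61
  CMP R3, R1  → compares 81 vs 61
  JGE checks: is 81 greater than or equal to 61?
  81 > 61, so condition is true
Branch taken: Yes

Yes


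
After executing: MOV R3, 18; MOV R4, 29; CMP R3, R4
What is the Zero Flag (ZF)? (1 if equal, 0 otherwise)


Register state trace:
  MOV R3, 18  → R3 = 18
  MOV R4, 29  → R4 = 29
  CMP R3, R4  → computes 18 - 29 = -11
  Result is nonzero, so values are not equal
ZF = 0

0


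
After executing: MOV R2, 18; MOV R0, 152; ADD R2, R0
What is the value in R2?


Register state trace:
  MOV R2, 18  → R2 = 18
  MOV R0, 152  → R0 = 152
  ADD R2, R0  → R2 = 18 + 152 = 170
Final: R2 = 170

170


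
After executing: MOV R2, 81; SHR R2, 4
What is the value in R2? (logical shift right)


Register state trace:
  MOV R2, 81  → R2 = 81
  SHR R2, 4  → R2 = 81 >> 4 = 81 // 2^4 = 5
Final: R2 = 5

5


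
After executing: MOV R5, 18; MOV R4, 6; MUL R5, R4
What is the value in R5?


Register state trace:
  MOV R5, 18  → R5 = 18
  MOV R4, 6  → R4 = 6
  MUL R5, R4  → R5 = 18 * 6 = 108
Final: R5 = 108

108


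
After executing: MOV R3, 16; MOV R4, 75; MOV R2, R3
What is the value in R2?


Register state trace:
  MOV R3, 16  → R3 = 16
  MOV R4, 75  → R4 = 75
  MOV R2, R3  → R2 = 16
Final: R2 = 16

16


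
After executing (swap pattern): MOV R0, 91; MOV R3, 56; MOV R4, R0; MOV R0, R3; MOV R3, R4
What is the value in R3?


Register state trace (swap pattern):
  MOV R0, 91  → R0 = 91
  MOV R3, 56  → R3 = 56
  MOV R4, R0  → R4 = 91  (save R0)
  MOV R0, R3  → R0 = 56  (R0 gets R3's value)
  MOV R3, R4  → R3 = 91  (R3 gets saved value)
Final: R3 = 91

91


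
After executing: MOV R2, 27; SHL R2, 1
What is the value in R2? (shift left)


Register state trace:
  MOV R2, 27  → R2 = 27
  SHL R2, 1  → R2 = 27 << 1 = 27 * 2^1 = 54
Final: R2 = 54

54


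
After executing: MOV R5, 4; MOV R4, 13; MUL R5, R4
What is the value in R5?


Register state trace:
  MOV R5, 4  → R5 = 4
  MOV R4, 13  → R4 = 13
  MUL R5, R4  → R5 = 4 * 13 = 52
Final: R5 = 52

52


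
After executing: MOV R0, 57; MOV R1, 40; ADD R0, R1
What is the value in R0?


Register state trace:
  MOV R0, 57  → R0 = 57
  MOV R1, 40  → R1 = 40
  ADD R0, R1  → R0 = 57 + 40 = 97
Final: R0 = 97

97


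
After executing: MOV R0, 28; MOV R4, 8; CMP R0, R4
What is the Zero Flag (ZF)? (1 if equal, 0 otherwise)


Register state trace:
  MOV R0, 28  → R0 = 28
  MOV R4, 8  → R4 = 8
  CMP R0, R4  → computes 28 - 8 = 20
  Result is nonzero, so values are not equal
ZF = 0

0


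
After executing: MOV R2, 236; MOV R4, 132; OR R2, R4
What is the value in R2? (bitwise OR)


Register state trace:
  MOV R2, 236  → R2 = 236 (0b11101100)
  MOV R4, 132  → R4 = 132 (0b10000100)
  OR R2, R4   → R2 = 236 OR 132 = 236 (0b11101100)
Final: R2 = 236

236


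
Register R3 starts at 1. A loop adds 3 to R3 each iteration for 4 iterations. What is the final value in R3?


Starting value: R3 = 1
  Iter 1: R3 = 1 + 3 = 4
  Iter 2: R3 = 4 + 3 = 7
  Iter 3: R3 = 7 + 3 = 10
  Iter 4: R3 = 10 + 3 = 13
Final: R3 = 13

13


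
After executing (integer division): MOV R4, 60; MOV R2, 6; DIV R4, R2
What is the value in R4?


Register state trace:
  MOV R4, 60  → R4 = 60
  MOV R2, 6  → R2 = 6
  DIV R4, R2  → R4 = 60 // 6 = 10
Final: R4 = 10

10


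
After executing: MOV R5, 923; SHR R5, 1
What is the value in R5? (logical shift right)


Register state trace:
  MOV R5, 923  → R5 = 923
  SHR R5, 1  → R5 = 923 >> 1 = 923 // 2^1 = 461
Final: R5 = 461

461


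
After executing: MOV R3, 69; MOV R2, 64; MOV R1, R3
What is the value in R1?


Register state trace:
  MOV R3, 69  → R3 = 69
  MOV R2, 64  → R2 = 64
  MOV R1, R3  → R1 = 69
Final: R1 = 69

69


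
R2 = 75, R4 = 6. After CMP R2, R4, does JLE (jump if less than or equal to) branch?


Trace:
  R2 = 75, R4 = 6
  CMP R2, R4  → compares 75 vs 6
  JLE checks: is 75 less than or equal to 6?
  75 > 6, so condition is false
Branch taken: No

No


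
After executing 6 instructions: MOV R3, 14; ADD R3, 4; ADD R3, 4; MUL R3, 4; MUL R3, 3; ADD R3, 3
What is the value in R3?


Register state trace:
  MOV R3, 14  → R3 = 14
  ADD R3, 4  → R3 = 14 + 4 = 18
  ADD R3, 4  → R3 = 18 + 4 = 22
  MUL R3, 4  → R3 = 22 * 4 = 88
  MUL R3, 3  → R3 = 88 * 3 = 264
  ADD R3, 3  → R3 = 264 + 3 = 267
Final: R3 = 267

267


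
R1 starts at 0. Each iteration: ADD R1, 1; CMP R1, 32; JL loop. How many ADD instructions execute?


Loop trace (R1 starts at 0, target 32, step 1):
  ADD #1: R1 = 0 + 1 = 1  → 1 < 32, loop
  ADD #2: R1 = 1 + 1 = 2  → 2 < 32, loop
  ADD #3: R1 = 2 + 1 = 3  → 3 < 32, loop
  ADD #4: R1 = 3 + 1 = 4  → 4 < 32, loop
  ADD #5: R1 = 4 + 1 = 5  → 5 < 32, loop
  ADD #6: R1 = 5 + 1 = 6  → 6 < 32, loop
  ADD #7: R1 = 6 + 1 = 7  → 7 < 32, loop
  ADD #8: R1 = 7 + 1 = 8  → 8 < 32, loop
  ADD #9: R1 = 8 + 1 = 9  → 9 < 32, loop
  ADD #10: R1 = 9 + 1 = 10  → 10 < 32, loop
  ADD #11: R1 = 10 + 1 = 11  → 11 < 32, loop
  ADD #12: R1 = 11 + 1 = 12  → 12 < 32, loop
  ADD #13: R1 = 12 + 1 = 13  → 13 < 32, loop
  ADD #14: R1 = 13 + 1 = 14  → 14 < 32, loop
  ADD #15: R1 = 14 + 1 = 15  → 15 < 32, loop
  ADD #16: R1 = 15 + 1 = 16  → 16 < 32, loop
  ADD #17: R1 = 16 + 1 = 17  → 17 < 32, loop
  ADD #18: R1 = 17 + 1 = 18  → 18 < 32, loop
  ADD #19: R1 = 18 + 1 = 19  → 19 < 32, loop
  ADD #20: R1 = 19 + 1 = 20  → 20 < 32, loop
  ADD #21: R1 = 20 + 1 = 21  → 21 < 32, loop
  ADD #22: R1 = 21 + 1 = 22  → 22 < 32, loop
  ADD #23: R1 = 22 + 1 = 23  → 23 < 32, loop
  ADD #24: R1 = 23 + 1 = 24  → 24 < 32, loop
  ADD #25: R1 = 24 + 1 = 25  → 25 < 32, loop
  ADD #26: R1 = 25 + 1 = 26  → 26 < 32, loop
  ADD #27: R1 = 26 + 1 = 27  → 27 < 32, loop
  ADD #28: R1 = 27 + 1 = 28  → 28 < 32, loop
  ADD #29: R1 = 28 + 1 = 29  → 29 < 32, loop
  ADD #30: R1 = 29 + 1 = 30  → 30 < 32, loop
  ADD #31: R1 = 30 + 1 = 31  → 31 < 32, loop
  ADD #32: R1 = 31 + 1 = 32  → 32 >= 32, exit
Total ADD instructions: 32

32


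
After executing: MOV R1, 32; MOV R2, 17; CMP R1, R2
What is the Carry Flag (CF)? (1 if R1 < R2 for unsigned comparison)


Register state trace:
  MOV R1, 32  → R1 = 32
  MOV R2, 17  → R2 = 17
  CMP R1, R2  → unsigned 32 - 17: no borrow
  32 >= 17, so CF = 0
CF = 0

0


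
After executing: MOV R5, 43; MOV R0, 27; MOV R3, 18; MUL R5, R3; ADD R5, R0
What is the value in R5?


Register state trace:
  MOV R5, 43  → R5 = 43
  MOV R0, 27  → R0 = 27
  MOV R3, 18  → R3 = 18
  MUL R5, R3  → R5 = 43 * 18 = 774
  ADD R5, R0  → R5 = 774 + 27 = 801
Final: R5 = 801

801


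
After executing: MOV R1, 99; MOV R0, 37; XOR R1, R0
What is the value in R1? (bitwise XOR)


Register state trace:
  MOV R1, 99  → R1 = 99 (0b01100011)
  MOV R0, 37  → R0 = 37 (0b00100101)
  XOR R1, R0  → R1 = 99 XOR 37 = 70 (0b01000110)
Final: R1 = 70

70


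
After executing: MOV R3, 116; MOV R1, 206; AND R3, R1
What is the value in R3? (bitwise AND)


Register state trace:
  MOV R3, 116  → R3 = 116 (0b01110100)
  MOV R1, 206  → R1 = 206 (0b11001110)
  AND R3, R1  → R3 = 116 AND 206 = 68 (0b01000100)
Final: R3 = 68

68


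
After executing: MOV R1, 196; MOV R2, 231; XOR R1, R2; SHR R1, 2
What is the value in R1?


Register state trace:
  MOV R1, 196  → R1 = 196 (0b11000100)
  MOV R2, 231  → R2 = 231 (0b11100111)
  XOR R1, R2  → R1 = 196 XOR 231 = 35 (0b00100011)
  SHR R1, 2  → R1 = 35 >> 2 = 8
Final: R1 = 8

8


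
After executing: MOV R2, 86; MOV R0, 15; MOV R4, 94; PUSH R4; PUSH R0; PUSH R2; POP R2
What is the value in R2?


Stack trace (top is rightmost):
  MOV R2, 86  → R2 = 86
  MOV R0, 15  → R0 = 15
  MOV R4, 94  → R4 = 94
  PUSH R4  → stack: [94]
  PUSH R0  → stack: [94, 15]
  PUSH R2  → stack: [94, 15, 86]
  POP R2  → R2 = 86, stack: [94, 15]
Final: R2 = 86

86


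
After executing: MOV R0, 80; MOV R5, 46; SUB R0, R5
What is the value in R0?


Register state trace:
  MOV R0, 80  → R0 = 80
  MOV R5, 46  → R5 = 46
  SUB R0, R5  → R0 = 80 - 46 = 34
Final: R0 = 34

34


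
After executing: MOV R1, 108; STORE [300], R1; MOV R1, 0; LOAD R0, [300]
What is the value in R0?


Register and memory trace:
  MOV R1, 108  → R1 = 108
  STORE [300], R1  → mem[300] = 108
  MOV R1, 0  → R1 = 0
  LOAD R0, [300]  → R0 = mem[300] = 108
Final: R0 = 108

108


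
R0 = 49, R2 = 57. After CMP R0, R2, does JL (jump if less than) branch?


Trace:
  R0 = 49, R2 = 57
  CMP R0, R2  → compares 49 vs 57
  JL checks: is 49 less than 57?
  49 < 57, so condition is true
Branch taken: Yes

Yes


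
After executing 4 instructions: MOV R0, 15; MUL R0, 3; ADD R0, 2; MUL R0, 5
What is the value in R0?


Register state trace:
  MOV R0, 15  → R0 = 15
  MUL R0, 3  → R0 = 15 * 3 = 45
  ADD R0, 2  → R0 = 45 + 2 = 47
  MUL R0, 5  → R0 = 47 * 5 = 235
Final: R0 = 235

235


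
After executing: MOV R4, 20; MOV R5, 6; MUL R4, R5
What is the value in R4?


Register state trace:
  MOV R4, 20  → R4 = 20
  MOV R5, 6  → R5 = 6
  MUL R4, R5  → R4 = 20 * 6 = 120
Final: R4 = 120

120


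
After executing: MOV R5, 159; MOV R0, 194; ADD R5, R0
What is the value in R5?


Register state trace:
  MOV R5, 159  → R5 = 159
  MOV R0, 194  → R0 = 194
  ADD R5, R0  → R5 = 159 + 194 = 353
Final: R5 = 353

353


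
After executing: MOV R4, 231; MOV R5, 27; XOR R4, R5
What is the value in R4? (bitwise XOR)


Register state trace:
  MOV R4, 231  → R4 = 231 (0b11100111)
  MOV R5, 27  → R5 = 27 (0b00011011)
  XOR R4, R5  → R4 = 231 XOR 27 = 252 (0b11111100)
Final: R4 = 252

252


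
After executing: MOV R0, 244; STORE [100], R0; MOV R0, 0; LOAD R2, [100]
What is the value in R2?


Register and memory trace:
  MOV R0, 244  → R0 = 244
  STORE [100], R0  → mem[100] = 244
  MOV R0, 0  → R0 = 0
  LOAD R2, [100]  → R2 = mem[100] = 244
Final: R2 = 244

244


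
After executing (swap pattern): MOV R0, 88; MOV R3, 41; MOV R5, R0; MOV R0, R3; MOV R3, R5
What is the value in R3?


Register state trace (swap pattern):
  MOV R0, 88  → R0 = 88
  MOV R3, 41  → R3 = 41
  MOV R5, R0  → R5 = 88  (save R0)
  MOV R0, R3  → R0 = 41  (R0 gets R3's value)
  MOV R3, R5  → R3 = 88  (R3 gets saved value)
Final: R3 = 88

88


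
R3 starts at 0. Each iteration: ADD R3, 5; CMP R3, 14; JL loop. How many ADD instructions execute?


Loop trace (R3 starts at 0, target 14, step 5):
  ADD #1: R3 = 0 + 5 = 5  → 5 < 14, loop
  ADD #2: R3 = 5 + 5 = 10  → 10 < 14, loop
  ADD #3: R3 = 10 + 5 = 15  → 15 >= 14, exit
Total ADD instructions: 3

3


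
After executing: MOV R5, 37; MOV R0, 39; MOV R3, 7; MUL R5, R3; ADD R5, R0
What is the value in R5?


Register state trace:
  MOV R5, 37  → R5 = 37
  MOV R0, 39  → R0 = 39
  MOV R3, 7  → R3 = 7
  MUL R5, R3  → R5 = 37 * 7 = 259
  ADD R5, R0  → R5 = 259 + 39 = 298
Final: R5 = 298

298


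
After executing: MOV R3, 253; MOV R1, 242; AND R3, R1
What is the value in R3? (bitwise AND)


Register state trace:
  MOV R3, 253  → R3 = 253 (0b11111101)
  MOV R1, 242  → R1 = 242 (0b11110010)
  AND R3, R1  → R3 = 253 AND 242 = 240 (0b11110000)
Final: R3 = 240

240


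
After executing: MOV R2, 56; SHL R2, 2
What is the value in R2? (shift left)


Register state trace:
  MOV R2, 56  → R2 = 56
  SHL R2, 2  → R2 = 56 << 2 = 56 * 2^2 = 224
Final: R2 = 224

224


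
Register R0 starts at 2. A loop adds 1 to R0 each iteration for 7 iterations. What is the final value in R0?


Starting value: R0 = 2
  Iter 1: R0 = 2 + 1 = 3
  Iter 2: R0 = 3 + 1 = 4
  Iter 3: R0 = 4 + 1 = 5
  Iter 4: R0 = 5 + 1 = 6
  Iter 5: R0 = 6 + 1 = 7
  Iter 6: R0 = 7 + 1 = 8
  Iter 7: R0 = 8 + 1 = 9
Final: R0 = 9

9


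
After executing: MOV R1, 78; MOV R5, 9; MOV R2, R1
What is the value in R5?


Register state trace:
  MOV R1, 78  → R1 = 78
  MOV R5, 9  → R5 = 9
  MOV R2, R1  → R2 = 78
Final: R5 = 9

9


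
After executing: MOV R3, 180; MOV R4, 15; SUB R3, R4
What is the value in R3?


Register state trace:
  MOV R3, 180  → R3 = 180
  MOV R4, 15  → R4 = 15
  SUB R3, R4  → R3 = 180 - 15 = 165
Final: R3 = 165

165


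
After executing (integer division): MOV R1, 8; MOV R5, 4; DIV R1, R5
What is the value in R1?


Register state trace:
  MOV R1, 8  → R1 = 8
  MOV R5, 4  → R5 = 4
  DIV R1, R5  → R1 = 8 // 4 = 2
Final: R1 = 2

2


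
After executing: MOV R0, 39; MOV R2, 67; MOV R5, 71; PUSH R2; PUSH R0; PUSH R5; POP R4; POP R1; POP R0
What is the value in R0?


Stack trace (top is rightmost):
  MOV R0, 39  → R0 = 39
  MOV R2, 67  → R2 = 67
  MOV R5, 71  → R5 = 71
  PUSH R2  → stack: [67]
  PUSH R0  → stack: [67, 39]
  PUSH R5  → stack: [67, 39, 71]
  POP R4  → R4 = 71, stack: [67, 39]
  POP R1  → R1 = 39, stack: [67]
  POP R0  → R0 = 67, stack: []
Final: R0 = 67

67


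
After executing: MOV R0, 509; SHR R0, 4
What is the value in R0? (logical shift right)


Register state trace:
  MOV R0, 509  → R0 = 509
  SHR R0, 4  → R0 = 509 >> 4 = 509 // 2^4 = 31
Final: R0 = 31

31


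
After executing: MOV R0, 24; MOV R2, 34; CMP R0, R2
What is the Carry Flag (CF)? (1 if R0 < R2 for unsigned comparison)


Register state trace:
  MOV R0, 24  → R0 = 24
  MOV R2, 34  → R2 = 34
  CMP R0, R2  → unsigned 24 - 34: borrow occurs
  24 < 34, so CF = 1
CF = 1

1


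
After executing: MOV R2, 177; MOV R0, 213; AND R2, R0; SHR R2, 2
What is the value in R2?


Register state trace:
  MOV R2, 177  → R2 = 177 (0b10110001)
  MOV R0, 213  → R0 = 213 (0b11010101)
  AND R2, R0  → R2 = 177 AND 213 = 145 (0b10010001)
  SHR R2, 2  → R2 = 145 >> 2 = 36
Final: R2 = 36

36


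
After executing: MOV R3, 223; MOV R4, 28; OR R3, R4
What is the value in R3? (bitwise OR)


Register state trace:
  MOV R3, 223  → R3 = 223 (0b11011111)
  MOV R4, 28  → R4 = 28 (0b00011100)
  OR R3, R4   → R3 = 223 OR 28 = 223 (0b11011111)
Final: R3 = 223

223


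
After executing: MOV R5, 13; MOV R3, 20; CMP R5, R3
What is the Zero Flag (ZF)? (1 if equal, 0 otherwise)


Register state trace:
  MOV R5, 13  → R5 = 13
  MOV R3, 20  → R3 = 20
  CMP R5, R3  → computes 13 - 20 = -7
  Result is nonzero, so values are not equal
ZF = 0

0


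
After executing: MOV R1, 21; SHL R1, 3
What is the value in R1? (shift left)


Register state trace:
  MOV R1, 21  → R1 = 21
  SHL R1, 3  → R1 = 21 << 3 = 21 * 2^3 = 168
Final: R1 = 168

168


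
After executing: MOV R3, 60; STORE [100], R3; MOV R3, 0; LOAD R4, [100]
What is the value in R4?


Register and memory trace:
  MOV R3, 60  → R3 = 60
  STORE [100], R3  → mem[100] = 60
  MOV R3, 0  → R3 = 0
  LOAD R4, [100]  → R4 = mem[100] = 60
Final: R4 = 60

60


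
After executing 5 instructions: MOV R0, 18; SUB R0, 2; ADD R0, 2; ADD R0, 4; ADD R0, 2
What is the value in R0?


Register state trace:
  MOV R0, 18  → R0 = 18
  SUB R0, 2  → R0 = 18 - 2 = 16
  ADD R0, 2  → R0 = 16 + 2 = 18
  ADD R0, 4  → R0 = 18 + 4 = 22
  ADD R0, 2  → R0 = 22 + 2 = 24
Final: R0 = 24

24


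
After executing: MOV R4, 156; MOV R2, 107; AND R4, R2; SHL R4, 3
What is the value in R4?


Register state trace:
  MOV R4, 156  → R4 = 156 (0b10011100)
  MOV R2, 107  → R2 = 107 (0b01101011)
  AND R4, R2  → R4 = 156 AND 107 = 8 (0b00001000)
  SHL R4, 3  → R4 = 8 << 3 = 64
Final: R4 = 64

64


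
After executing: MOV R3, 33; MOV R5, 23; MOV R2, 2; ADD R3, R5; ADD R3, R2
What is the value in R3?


Register state trace:
  MOV R3, 33  → R3 = 33
  MOV R5, 23  → R5 = 23
  MOV R2, 2  → R2 = 2
  ADD R3, R5  → R3 = 33 + 23 = 56
  ADD R3, R2  → R3 = 56 + 2 = 58
Final: R3 = 58

58
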